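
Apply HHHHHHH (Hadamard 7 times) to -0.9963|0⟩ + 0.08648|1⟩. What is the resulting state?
-0.6433|0⟩ - 0.7656|1⟩

H² = I, so H^7 = H: a single Hadamard. With (a, b) = (-0.9963, 0.08648), H gives ((a + b)/√2, (a − b)/√2) = (-0.6433, -0.7656).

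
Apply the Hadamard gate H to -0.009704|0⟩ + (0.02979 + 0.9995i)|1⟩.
(0.0142 + 0.7068i)|0⟩ + (-0.02793 - 0.7068i)|1⟩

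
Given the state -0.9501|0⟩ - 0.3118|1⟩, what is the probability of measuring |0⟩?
0.9027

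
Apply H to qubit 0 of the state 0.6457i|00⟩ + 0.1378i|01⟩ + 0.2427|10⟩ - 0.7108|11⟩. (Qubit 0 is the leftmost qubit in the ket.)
(0.1716 + 0.4566i)|00⟩ + (-0.5026 + 0.09744i)|01⟩ + (-0.1716 + 0.4566i)|10⟩ + (0.5026 + 0.09744i)|11⟩

H on qubit 0 mixes each pair of kets that differ only in qubit 0: amplitudes (a, b) of (|…0…⟩, |…1…⟩) become ((a + b)/√2, (a − b)/√2). Kets absent from the input have amplitude 0.
(|00⟩, |10⟩): (a, b) = (0.6457i, 0.2427) → ((0.1716 + 0.4566i), (-0.1716 + 0.4566i))
(|01⟩, |11⟩): (a, b) = (0.1378i, -0.7108) → ((-0.5026 + 0.09744i), (0.5026 + 0.09744i))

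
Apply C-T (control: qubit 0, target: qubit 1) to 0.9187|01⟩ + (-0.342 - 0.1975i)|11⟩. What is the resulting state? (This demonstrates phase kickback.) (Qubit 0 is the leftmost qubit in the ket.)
0.9187|01⟩ + (-0.1022 - 0.3815i)|11⟩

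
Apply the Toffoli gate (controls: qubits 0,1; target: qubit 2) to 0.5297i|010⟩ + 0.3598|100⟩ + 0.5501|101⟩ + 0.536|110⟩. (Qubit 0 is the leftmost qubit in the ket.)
0.5297i|010⟩ + 0.3598|100⟩ + 0.5501|101⟩ + 0.536|111⟩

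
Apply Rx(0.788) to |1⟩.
-0.3839i|0⟩ + 0.9234|1⟩

Rx(0.788) = [[cos(θ/2), −i·sin(θ/2)], [−i·sin(θ/2), cos(θ/2)]]; θ = 0.788, cos(θ/2) ≈ 0.923381, sin(θ/2) ≈ 0.383885.
With a = amp(|0⟩) = 0 and b = amp(|1⟩) = 1:
new amp(|0⟩) = (0.923381)·a + (-0.383885i)·b = -0.3839i
new amp(|1⟩) = (-0.383885i)·a + (0.923381)·b = 0.9234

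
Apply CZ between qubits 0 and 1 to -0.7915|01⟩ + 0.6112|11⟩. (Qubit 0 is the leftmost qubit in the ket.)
-0.7915|01⟩ - 0.6112|11⟩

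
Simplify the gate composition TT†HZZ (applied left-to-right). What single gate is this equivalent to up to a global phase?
H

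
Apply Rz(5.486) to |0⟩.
(-0.9216 - 0.3881i)|0⟩

Rz(5.486) = [[e^(−iθ/2), 0], [0, e^(iθ/2)]] with e^(±iθ/2) = cos(θ/2) ± i·sin(θ/2); θ = 5.486, cos(θ/2) ≈ -0.921608, sin(θ/2) ≈ 0.388122.
With a = amp(|0⟩) = 1 and b = amp(|1⟩) = 0:
new amp(|0⟩) = (-0.921608 - 0.388122i)·a = (-0.9216 - 0.3881i)
new amp(|1⟩) = (-0.921608 + 0.388122i)·b = 0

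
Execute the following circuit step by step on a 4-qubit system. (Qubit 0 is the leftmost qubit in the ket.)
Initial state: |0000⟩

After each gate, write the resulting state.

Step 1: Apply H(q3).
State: 1/√2|0000⟩ + 1/√2|0001⟩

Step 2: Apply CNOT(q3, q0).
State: 1/√2|0000⟩ + 1/√2|1001⟩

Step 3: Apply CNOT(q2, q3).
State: 1/√2|0000⟩ + 1/√2|1001⟩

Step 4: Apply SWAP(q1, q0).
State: 1/√2|0000⟩ + 1/√2|0101⟩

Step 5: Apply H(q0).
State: 1/2|0000⟩ + 1/2|0101⟩ + 1/2|1000⟩ + 1/2|1101⟩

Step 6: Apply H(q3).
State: 1/√8|0000⟩ + 1/√8|0001⟩ + 1/√8|0100⟩ - 1/√8|0101⟩ + 1/√8|1000⟩ + 1/√8|1001⟩ + 1/√8|1100⟩ - 1/√8|1101⟩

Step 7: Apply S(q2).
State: 1/√8|0000⟩ + 1/√8|0001⟩ + 1/√8|0100⟩ - 1/√8|0101⟩ + 1/√8|1000⟩ + 1/√8|1001⟩ + 1/√8|1100⟩ - 1/√8|1101⟩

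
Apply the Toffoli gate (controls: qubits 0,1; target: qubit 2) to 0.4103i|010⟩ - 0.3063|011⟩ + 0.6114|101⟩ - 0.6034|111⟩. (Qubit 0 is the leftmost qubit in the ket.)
0.4103i|010⟩ - 0.3063|011⟩ + 0.6114|101⟩ - 0.6034|110⟩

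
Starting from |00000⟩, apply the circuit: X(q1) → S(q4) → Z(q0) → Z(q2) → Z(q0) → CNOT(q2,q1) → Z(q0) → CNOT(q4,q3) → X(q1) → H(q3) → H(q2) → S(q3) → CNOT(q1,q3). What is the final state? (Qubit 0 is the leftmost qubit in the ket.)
1/2|00000⟩ + (1/2)i|00010⟩ + 1/2|00100⟩ + (1/2)i|00110⟩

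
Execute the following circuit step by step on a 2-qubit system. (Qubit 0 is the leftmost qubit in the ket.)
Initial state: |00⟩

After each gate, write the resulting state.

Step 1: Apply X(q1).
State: |01⟩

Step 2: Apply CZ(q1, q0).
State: |01⟩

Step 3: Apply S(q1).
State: i|01⟩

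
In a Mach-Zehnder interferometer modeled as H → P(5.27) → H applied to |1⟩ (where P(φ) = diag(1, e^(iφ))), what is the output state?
(0.2354 + 0.4243i)|0⟩ + (0.7646 - 0.4243i)|1⟩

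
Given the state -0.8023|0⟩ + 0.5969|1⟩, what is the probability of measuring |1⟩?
0.3563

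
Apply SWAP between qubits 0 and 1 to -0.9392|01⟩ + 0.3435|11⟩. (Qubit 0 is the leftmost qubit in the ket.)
-0.9392|10⟩ + 0.3435|11⟩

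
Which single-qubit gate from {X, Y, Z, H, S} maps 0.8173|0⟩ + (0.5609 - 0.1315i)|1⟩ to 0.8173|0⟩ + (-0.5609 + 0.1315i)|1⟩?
Z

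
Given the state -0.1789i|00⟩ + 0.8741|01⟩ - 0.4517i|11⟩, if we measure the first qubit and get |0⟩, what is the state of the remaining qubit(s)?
-0.2005i|0⟩ + 0.9797|1⟩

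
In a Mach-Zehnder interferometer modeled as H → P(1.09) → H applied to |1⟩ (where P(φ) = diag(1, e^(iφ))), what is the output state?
(0.2688 - 0.4433i)|0⟩ + (0.7312 + 0.4433i)|1⟩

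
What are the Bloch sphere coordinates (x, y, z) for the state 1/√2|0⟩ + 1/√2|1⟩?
(1, 0, 0)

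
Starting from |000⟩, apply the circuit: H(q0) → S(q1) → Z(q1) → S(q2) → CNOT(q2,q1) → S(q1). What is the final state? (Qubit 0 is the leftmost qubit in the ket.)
1/√2|000⟩ + 1/√2|100⟩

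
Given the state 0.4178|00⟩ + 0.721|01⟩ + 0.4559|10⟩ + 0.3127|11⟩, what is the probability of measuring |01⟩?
0.5198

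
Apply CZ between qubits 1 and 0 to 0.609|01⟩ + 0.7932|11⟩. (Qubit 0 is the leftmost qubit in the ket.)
0.609|01⟩ - 0.7932|11⟩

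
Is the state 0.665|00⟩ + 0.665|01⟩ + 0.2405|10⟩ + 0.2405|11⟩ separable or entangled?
Separable

Writing the state as a|00⟩ + b|01⟩ + c|10⟩ + d|11⟩, it is a product state iff ad − bc = 0.
Here (a, b, c, d) = (0.665, 0.665, 0.2405, 0.2405): ad − bc = (0.665)(0.2405) − (0.665)(0.2405) = 0, so the state is separable.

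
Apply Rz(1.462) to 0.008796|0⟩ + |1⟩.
(0.006549 - 0.005872i)|0⟩ + (0.7445 + 0.6676i)|1⟩

Rz(1.462) = [[e^(−iθ/2), 0], [0, e^(iθ/2)]] with e^(±iθ/2) = cos(θ/2) ± i·sin(θ/2); θ = 1.462, cos(θ/2) ≈ 0.744507, sin(θ/2) ≈ 0.667614.
With a = amp(|0⟩) = 0.008796 and b = amp(|1⟩) = 1:
new amp(|0⟩) = (0.744507 - 0.667614i)·a = (0.006549 - 0.005872i)
new amp(|1⟩) = (0.744507 + 0.667614i)·b = (0.7445 + 0.6676i)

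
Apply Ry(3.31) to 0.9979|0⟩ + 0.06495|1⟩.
-0.1486|0⟩ + 0.9889|1⟩

Ry(3.31) = [[cos(θ/2), −sin(θ/2)], [sin(θ/2), cos(θ/2)]]; θ = 3.31, cos(θ/2) ≈ -0.0841042, sin(θ/2) ≈ 0.996457.
With a = amp(|0⟩) = 0.9979 and b = amp(|1⟩) = 0.06495:
new amp(|0⟩) = (-0.0841042)·a + (-0.996457)·b = -0.1486
new amp(|1⟩) = (0.996457)·a + (-0.0841042)·b = 0.9889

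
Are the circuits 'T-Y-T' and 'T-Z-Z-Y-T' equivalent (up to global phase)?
Yes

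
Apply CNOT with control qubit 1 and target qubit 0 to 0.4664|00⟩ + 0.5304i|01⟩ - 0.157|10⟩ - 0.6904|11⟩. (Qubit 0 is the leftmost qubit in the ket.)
0.4664|00⟩ - 0.6904|01⟩ - 0.157|10⟩ + 0.5304i|11⟩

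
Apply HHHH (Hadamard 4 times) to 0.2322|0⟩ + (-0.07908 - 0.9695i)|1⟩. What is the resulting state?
0.2322|0⟩ + (-0.07908 - 0.9695i)|1⟩

H² = I, so an even number of Hadamards cancels: H^4 = I and the state is unchanged.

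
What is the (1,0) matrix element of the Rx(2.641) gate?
-0.9688i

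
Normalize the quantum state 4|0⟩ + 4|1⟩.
1/√2|0⟩ + 1/√2|1⟩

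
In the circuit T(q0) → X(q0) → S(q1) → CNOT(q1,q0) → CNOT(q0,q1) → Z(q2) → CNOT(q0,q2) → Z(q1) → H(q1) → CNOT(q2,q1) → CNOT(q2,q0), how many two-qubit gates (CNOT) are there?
5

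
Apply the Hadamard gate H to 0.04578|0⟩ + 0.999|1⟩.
0.7388|0⟩ - 0.674|1⟩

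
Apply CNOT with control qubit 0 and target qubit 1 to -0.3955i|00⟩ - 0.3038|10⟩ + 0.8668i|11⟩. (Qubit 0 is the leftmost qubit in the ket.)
-0.3955i|00⟩ + 0.8668i|10⟩ - 0.3038|11⟩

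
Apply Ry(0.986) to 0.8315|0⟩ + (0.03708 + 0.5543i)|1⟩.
(0.7149 - 0.2623i)|0⟩ + (0.4262 + 0.4883i)|1⟩

Ry(0.986) = [[cos(θ/2), −sin(θ/2)], [sin(θ/2), cos(θ/2)]]; θ = 0.986, cos(θ/2) ≈ 0.880917, sin(θ/2) ≈ 0.473271.
With a = amp(|0⟩) = 0.8315 and b = amp(|1⟩) = (0.03708 + 0.5543i):
new amp(|0⟩) = (0.880917)·a + (-0.473271)·b = (0.7149 - 0.2623i)
new amp(|1⟩) = (0.473271)·a + (0.880917)·b = (0.4262 + 0.4883i)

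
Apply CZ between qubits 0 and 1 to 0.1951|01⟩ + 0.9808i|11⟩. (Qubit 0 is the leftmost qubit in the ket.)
0.1951|01⟩ - 0.9808i|11⟩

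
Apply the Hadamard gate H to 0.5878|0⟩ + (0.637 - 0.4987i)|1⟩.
(0.8661 - 0.3526i)|0⟩ + (-0.03479 + 0.3526i)|1⟩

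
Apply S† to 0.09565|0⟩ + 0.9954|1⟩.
0.09565|0⟩ - 0.9954i|1⟩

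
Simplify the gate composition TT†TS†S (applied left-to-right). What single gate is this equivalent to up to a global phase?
T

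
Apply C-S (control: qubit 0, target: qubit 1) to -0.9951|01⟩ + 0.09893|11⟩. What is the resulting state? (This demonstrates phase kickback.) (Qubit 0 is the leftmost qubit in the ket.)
-0.9951|01⟩ + 0.09893i|11⟩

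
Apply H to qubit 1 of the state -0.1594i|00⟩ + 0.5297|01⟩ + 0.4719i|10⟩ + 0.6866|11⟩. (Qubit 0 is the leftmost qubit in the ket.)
(0.3746 - 0.1127i)|00⟩ + (-0.3746 - 0.1127i)|01⟩ + (0.4855 + 0.3337i)|10⟩ + (-0.4855 + 0.3337i)|11⟩

H on qubit 1 mixes each pair of kets that differ only in qubit 1: amplitudes (a, b) of (|…0…⟩, |…1…⟩) become ((a + b)/√2, (a − b)/√2). Kets absent from the input have amplitude 0.
(|00⟩, |01⟩): (a, b) = (-0.1594i, 0.5297) → ((0.3746 - 0.1127i), (-0.3746 - 0.1127i))
(|10⟩, |11⟩): (a, b) = (0.4719i, 0.6866) → ((0.4855 + 0.3337i), (-0.4855 + 0.3337i))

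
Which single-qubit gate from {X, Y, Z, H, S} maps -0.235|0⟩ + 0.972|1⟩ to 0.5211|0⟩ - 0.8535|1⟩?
H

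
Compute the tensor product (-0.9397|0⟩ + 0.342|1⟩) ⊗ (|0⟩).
-0.9397|00⟩ + 0.342|10⟩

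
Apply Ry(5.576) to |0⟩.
-0.9381|0⟩ + 0.3463|1⟩

Ry(5.576) = [[cos(θ/2), −sin(θ/2)], [sin(θ/2), cos(θ/2)]]; θ = 5.576, cos(θ/2) ≈ -0.938135, sin(θ/2) ≈ 0.34627.
With a = amp(|0⟩) = 1 and b = amp(|1⟩) = 0:
new amp(|0⟩) = (-0.938135)·a + (-0.34627)·b = -0.9381
new amp(|1⟩) = (0.34627)·a + (-0.938135)·b = 0.3463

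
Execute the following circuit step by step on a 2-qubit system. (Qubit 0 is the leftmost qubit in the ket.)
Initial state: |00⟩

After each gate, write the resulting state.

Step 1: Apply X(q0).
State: |10⟩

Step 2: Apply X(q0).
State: |00⟩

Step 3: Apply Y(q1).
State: i|01⟩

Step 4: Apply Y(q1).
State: |00⟩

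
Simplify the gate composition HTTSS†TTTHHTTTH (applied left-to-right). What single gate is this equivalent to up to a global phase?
I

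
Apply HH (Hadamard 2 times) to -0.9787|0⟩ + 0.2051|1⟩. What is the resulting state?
-0.9787|0⟩ + 0.2051|1⟩

H² = I, so an even number of Hadamards cancels: H^2 = I and the state is unchanged.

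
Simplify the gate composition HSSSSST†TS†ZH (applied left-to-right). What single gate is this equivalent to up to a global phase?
X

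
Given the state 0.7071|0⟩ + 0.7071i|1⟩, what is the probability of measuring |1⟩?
0.5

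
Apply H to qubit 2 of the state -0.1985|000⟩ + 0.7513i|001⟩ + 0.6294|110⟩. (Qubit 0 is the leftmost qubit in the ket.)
(-0.1404 + 0.5312i)|000⟩ + (-0.1404 - 0.5312i)|001⟩ + 0.4451|110⟩ + 0.4451|111⟩

H on qubit 2 mixes each pair of kets that differ only in qubit 2: amplitudes (a, b) of (|…0…⟩, |…1…⟩) become ((a + b)/√2, (a − b)/√2). Kets absent from the input have amplitude 0.
(|000⟩, |001⟩): (a, b) = (-0.1985, 0.7513i) → ((-0.1404 + 0.5312i), (-0.1404 - 0.5312i))
(|110⟩, |111⟩): (a, b) = (0.6294, 0) → (0.4451, 0.4451)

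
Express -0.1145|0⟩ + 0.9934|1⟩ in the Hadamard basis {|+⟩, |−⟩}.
0.6215|+⟩ - 0.7834|−⟩

With |ψ⟩ = α|0⟩ + β|1⟩, the Hadamard-basis coefficients are ⟨+|ψ⟩ = (α + β)/√2 and ⟨−|ψ⟩ = (α − β)/√2.
Here α = -0.1145, β = 0.9934: (α + β)/√2 = 0.6215, (α − β)/√2 = -0.7834.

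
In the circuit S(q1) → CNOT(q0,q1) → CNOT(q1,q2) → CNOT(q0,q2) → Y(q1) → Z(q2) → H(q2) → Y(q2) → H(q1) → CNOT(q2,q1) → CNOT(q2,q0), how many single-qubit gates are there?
6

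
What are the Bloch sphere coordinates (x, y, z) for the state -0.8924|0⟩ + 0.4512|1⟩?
(-0.8053, 0, 0.5928)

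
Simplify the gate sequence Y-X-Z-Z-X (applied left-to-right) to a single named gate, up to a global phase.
Y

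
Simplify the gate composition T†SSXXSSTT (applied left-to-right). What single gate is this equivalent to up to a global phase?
T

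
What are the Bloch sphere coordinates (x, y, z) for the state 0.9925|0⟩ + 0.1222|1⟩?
(0.2426, 0, 0.9701)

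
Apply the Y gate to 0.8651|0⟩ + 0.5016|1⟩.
-0.5016i|0⟩ + 0.8651i|1⟩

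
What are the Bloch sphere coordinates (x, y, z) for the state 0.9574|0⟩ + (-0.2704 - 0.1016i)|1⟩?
(-0.5178, -0.1945, 0.8332)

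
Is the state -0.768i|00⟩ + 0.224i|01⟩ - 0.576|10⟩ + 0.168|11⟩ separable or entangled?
Separable

Writing the state as a|00⟩ + b|01⟩ + c|10⟩ + d|11⟩, it is a product state iff ad − bc = 0.
Here (a, b, c, d) = (-0.768i, 0.224i, -0.576, 0.168): ad − bc = (-0.768i)(0.168) − (0.224i)(-0.576) = 0, so the state is separable.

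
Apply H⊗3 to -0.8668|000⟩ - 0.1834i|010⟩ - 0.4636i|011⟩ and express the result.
(-0.3065 - 0.2287i)|000⟩ + (-0.3065 + 0.09907i)|001⟩ + (-0.3065 + 0.2287i)|010⟩ + (-0.3065 - 0.09907i)|011⟩ + (-0.3065 - 0.2287i)|100⟩ + (-0.3065 + 0.09907i)|101⟩ + (-0.3065 + 0.2287i)|110⟩ + (-0.3065 - 0.09907i)|111⟩

H⊗3 gives amp(|y⟩) = (1/2√2) Σ_x (−1)^(x·y) amp(|x⟩), where x·y is the number of positions in which both x and y have a 1.
|000⟩: (-0.8668 - 0.1834i - 0.4636i)/(2√2) = (-0.3065 - 0.2287i)
|001⟩: (-0.8668 - 0.1834i + 0.4636i)/(2√2) = (-0.3065 + 0.09907i)
|010⟩: (-0.8668 + 0.1834i + 0.4636i)/(2√2) = (-0.3065 + 0.2287i)
|011⟩: (-0.8668 + 0.1834i - 0.4636i)/(2√2) = (-0.3065 - 0.09907i)
|100⟩: (-0.8668 - 0.1834i - 0.4636i)/(2√2) = (-0.3065 - 0.2287i)
|101⟩: (-0.8668 - 0.1834i + 0.4636i)/(2√2) = (-0.3065 + 0.09907i)
|110⟩: (-0.8668 + 0.1834i + 0.4636i)/(2√2) = (-0.3065 + 0.2287i)
|111⟩: (-0.8668 + 0.1834i - 0.4636i)/(2√2) = (-0.3065 - 0.09907i)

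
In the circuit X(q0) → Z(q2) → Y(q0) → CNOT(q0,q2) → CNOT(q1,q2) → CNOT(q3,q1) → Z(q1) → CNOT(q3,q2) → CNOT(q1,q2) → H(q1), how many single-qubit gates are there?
5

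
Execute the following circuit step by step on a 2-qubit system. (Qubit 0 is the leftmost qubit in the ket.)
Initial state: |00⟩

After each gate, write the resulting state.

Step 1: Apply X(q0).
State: |10⟩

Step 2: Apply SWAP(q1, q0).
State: |01⟩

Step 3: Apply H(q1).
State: 1/√2|00⟩ - 1/√2|01⟩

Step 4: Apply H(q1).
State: |01⟩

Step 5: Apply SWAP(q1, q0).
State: |10⟩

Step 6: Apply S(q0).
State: i|10⟩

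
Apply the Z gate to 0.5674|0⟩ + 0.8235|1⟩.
0.5674|0⟩ - 0.8235|1⟩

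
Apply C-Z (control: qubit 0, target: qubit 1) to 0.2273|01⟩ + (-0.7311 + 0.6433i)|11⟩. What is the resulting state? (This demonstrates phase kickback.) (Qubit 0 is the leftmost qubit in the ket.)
0.2273|01⟩ + (0.7311 - 0.6433i)|11⟩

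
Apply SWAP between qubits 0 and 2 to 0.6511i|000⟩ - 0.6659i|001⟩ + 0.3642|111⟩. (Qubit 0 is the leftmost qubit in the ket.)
0.6511i|000⟩ - 0.6659i|100⟩ + 0.3642|111⟩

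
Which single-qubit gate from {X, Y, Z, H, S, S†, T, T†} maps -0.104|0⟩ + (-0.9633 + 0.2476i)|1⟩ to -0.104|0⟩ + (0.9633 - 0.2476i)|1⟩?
Z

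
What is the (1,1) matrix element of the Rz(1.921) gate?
(0.5731 + 0.8195i)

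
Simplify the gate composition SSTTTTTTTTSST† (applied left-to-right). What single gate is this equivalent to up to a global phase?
T†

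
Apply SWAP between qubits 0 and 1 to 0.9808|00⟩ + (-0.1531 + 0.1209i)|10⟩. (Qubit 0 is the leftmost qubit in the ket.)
0.9808|00⟩ + (-0.1531 + 0.1209i)|01⟩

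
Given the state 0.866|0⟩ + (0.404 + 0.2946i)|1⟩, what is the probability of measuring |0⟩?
0.75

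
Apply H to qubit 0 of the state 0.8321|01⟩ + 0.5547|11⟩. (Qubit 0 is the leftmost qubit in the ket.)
0.9806|01⟩ + 0.1962|11⟩

H on qubit 0 mixes each pair of kets that differ only in qubit 0: amplitudes (a, b) of (|…0…⟩, |…1…⟩) become ((a + b)/√2, (a − b)/√2). Kets absent from the input have amplitude 0.
(|01⟩, |11⟩): (a, b) = (0.8321, 0.5547) → (0.9806, 0.1962)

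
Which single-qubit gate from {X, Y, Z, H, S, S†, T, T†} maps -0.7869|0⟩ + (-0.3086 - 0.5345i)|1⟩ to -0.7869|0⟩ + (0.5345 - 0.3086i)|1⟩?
S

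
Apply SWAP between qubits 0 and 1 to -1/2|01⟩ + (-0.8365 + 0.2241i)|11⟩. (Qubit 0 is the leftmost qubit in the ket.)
-1/2|10⟩ + (-0.8365 + 0.2241i)|11⟩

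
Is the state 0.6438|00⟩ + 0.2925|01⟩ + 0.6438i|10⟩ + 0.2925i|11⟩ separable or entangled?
Separable

Writing the state as a|00⟩ + b|01⟩ + c|10⟩ + d|11⟩, it is a product state iff ad − bc = 0.
Here (a, b, c, d) = (0.6438, 0.2925, 0.6438i, 0.2925i): ad − bc = (0.6438)(0.2925i) − (0.2925)(0.6438i) = 0, so the state is separable.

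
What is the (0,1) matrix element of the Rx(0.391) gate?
-0.1943i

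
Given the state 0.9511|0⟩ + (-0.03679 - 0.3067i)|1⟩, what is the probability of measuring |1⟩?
0.09542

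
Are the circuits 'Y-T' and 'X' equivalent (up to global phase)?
No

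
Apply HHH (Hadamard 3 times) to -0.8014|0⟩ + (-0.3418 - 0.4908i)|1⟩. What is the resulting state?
(-0.8084 - 0.347i)|0⟩ + (-0.325 + 0.347i)|1⟩

H² = I, so H^3 = H: a single Hadamard. With (a, b) = (-0.8014, (-0.3418 - 0.4908i)), H gives ((a + b)/√2, (a − b)/√2) = ((-0.8084 - 0.347i), (-0.325 + 0.347i)).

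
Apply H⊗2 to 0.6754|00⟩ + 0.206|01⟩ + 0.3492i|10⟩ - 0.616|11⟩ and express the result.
(0.1327 + 0.1746i)|00⟩ + (0.5427 + 0.1746i)|01⟩ + (0.7487 - 0.1746i)|10⟩ + (-0.0733 - 0.1746i)|11⟩

H⊗2 gives amp(|y⟩) = (1/2) Σ_x (−1)^(x·y) amp(|x⟩), where x·y is the number of positions in which both x and y have a 1.
|00⟩: (0.6754 + 0.206 + 0.3492i - 0.616)/2 = (0.1327 + 0.1746i)
|01⟩: (0.6754 - 0.206 + 0.3492i + 0.616)/2 = (0.5427 + 0.1746i)
|10⟩: (0.6754 + 0.206 - 0.3492i + 0.616)/2 = (0.7487 - 0.1746i)
|11⟩: (0.6754 - 0.206 - 0.3492i - 0.616)/2 = (-0.0733 - 0.1746i)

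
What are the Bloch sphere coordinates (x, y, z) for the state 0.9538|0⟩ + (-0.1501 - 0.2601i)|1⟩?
(-0.2863, -0.4962, 0.8196)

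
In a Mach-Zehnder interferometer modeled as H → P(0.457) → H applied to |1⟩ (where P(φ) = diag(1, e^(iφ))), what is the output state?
(0.05131 - 0.2206i)|0⟩ + (0.9487 + 0.2206i)|1⟩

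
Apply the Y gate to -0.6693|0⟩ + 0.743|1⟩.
-0.743i|0⟩ - 0.6693i|1⟩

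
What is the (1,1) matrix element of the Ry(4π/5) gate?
0.309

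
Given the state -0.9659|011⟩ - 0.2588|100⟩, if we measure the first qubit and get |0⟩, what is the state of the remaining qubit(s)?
-|11⟩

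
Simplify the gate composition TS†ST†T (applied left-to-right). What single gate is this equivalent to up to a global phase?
T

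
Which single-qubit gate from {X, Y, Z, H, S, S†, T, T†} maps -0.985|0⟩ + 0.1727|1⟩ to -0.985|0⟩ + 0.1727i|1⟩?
S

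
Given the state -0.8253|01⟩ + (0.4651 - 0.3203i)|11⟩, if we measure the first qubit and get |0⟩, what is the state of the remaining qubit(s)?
-|1⟩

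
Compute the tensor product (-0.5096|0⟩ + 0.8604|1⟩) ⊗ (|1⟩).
-0.5096|01⟩ + 0.8604|11⟩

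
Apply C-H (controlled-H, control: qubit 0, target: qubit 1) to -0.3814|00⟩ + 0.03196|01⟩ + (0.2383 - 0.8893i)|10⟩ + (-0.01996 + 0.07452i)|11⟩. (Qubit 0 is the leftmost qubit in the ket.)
-0.3814|00⟩ + 0.03196|01⟩ + (0.1544 - 0.5761i)|10⟩ + (0.1826 - 0.6815i)|11⟩

C-H leaves the control-|0⟩ kets |00⟩, |01⟩ unchanged and applies H to qubit 1 on the control-|1⟩ pair (|10⟩, |11⟩).
H = [[1/√2, 1/√2], [1/√2, -1/√2]].
With a = amp(|10⟩) = (0.2383 - 0.8893i) and b = amp(|11⟩) = (-0.01996 + 0.07452i):
new amp(|10⟩) = (1/√2)·a + (1/√2)·b = (0.1544 - 0.5761i)
new amp(|11⟩) = (1/√2)·a + (-1/√2)·b = (0.1826 - 0.6815i)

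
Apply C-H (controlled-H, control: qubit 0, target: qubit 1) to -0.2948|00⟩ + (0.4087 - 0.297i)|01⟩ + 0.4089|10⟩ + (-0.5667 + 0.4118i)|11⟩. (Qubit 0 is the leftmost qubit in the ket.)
-0.2948|00⟩ + (0.4087 - 0.297i)|01⟩ + (-0.1116 + 0.2912i)|10⟩ + (0.6899 - 0.2912i)|11⟩

C-H leaves the control-|0⟩ kets |00⟩, |01⟩ unchanged and applies H to qubit 1 on the control-|1⟩ pair (|10⟩, |11⟩).
H = [[1/√2, 1/√2], [1/√2, -1/√2]].
With a = amp(|10⟩) = 0.4089 and b = amp(|11⟩) = (-0.5667 + 0.4118i):
new amp(|10⟩) = (1/√2)·a + (1/√2)·b = (-0.1116 + 0.2912i)
new amp(|11⟩) = (1/√2)·a + (-1/√2)·b = (0.6899 - 0.2912i)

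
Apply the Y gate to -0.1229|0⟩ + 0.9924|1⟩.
-0.9924i|0⟩ - 0.1229i|1⟩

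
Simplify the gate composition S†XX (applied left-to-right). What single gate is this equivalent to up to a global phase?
S†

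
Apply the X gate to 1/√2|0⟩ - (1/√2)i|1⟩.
-(1/√2)i|0⟩ + 1/√2|1⟩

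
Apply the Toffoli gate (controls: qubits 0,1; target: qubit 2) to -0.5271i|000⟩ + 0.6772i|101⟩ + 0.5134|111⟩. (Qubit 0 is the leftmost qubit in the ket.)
-0.5271i|000⟩ + 0.6772i|101⟩ + 0.5134|110⟩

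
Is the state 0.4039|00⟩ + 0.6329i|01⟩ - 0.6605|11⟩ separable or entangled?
Entangled

Writing the state as a|00⟩ + b|01⟩ + c|10⟩ + d|11⟩, it is a product state iff ad − bc = 0.
Here (a, b, c, d) = (0.4039, 0.6329i, 0, -0.6605): ad − bc = (0.4039)(-0.6605) − (0.6329i)(0) = -0.2668 ≠ 0, so the state is entangled.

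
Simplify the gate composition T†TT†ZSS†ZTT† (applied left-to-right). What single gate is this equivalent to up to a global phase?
T†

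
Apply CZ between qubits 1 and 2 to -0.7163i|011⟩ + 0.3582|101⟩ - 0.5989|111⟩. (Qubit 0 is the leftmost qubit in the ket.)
0.7163i|011⟩ + 0.3582|101⟩ + 0.5989|111⟩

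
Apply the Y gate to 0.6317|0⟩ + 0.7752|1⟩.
-0.7752i|0⟩ + 0.6317i|1⟩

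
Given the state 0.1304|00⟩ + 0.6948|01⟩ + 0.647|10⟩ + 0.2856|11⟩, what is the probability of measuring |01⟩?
0.4827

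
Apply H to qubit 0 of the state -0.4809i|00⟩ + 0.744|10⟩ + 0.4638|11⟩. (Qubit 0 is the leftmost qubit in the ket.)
(0.5261 - 0.34i)|00⟩ + 0.328|01⟩ + (-0.5261 - 0.34i)|10⟩ - 0.328|11⟩

H on qubit 0 mixes each pair of kets that differ only in qubit 0: amplitudes (a, b) of (|…0…⟩, |…1…⟩) become ((a + b)/√2, (a − b)/√2). Kets absent from the input have amplitude 0.
(|00⟩, |10⟩): (a, b) = (-0.4809i, 0.744) → ((0.5261 - 0.34i), (-0.5261 - 0.34i))
(|01⟩, |11⟩): (a, b) = (0, 0.4638) → (0.328, -0.328)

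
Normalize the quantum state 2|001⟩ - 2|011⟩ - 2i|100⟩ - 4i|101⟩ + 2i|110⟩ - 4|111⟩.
0.2887|001⟩ - 0.2887|011⟩ - 0.2887i|100⟩ - (1/√3)i|101⟩ + 0.2887i|110⟩ - 1/√3|111⟩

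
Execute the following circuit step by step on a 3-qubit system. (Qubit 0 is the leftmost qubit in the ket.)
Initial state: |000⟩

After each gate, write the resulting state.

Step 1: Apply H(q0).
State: 1/√2|000⟩ + 1/√2|100⟩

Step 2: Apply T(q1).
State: 1/√2|000⟩ + 1/√2|100⟩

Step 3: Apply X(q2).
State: 1/√2|001⟩ + 1/√2|101⟩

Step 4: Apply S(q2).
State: (1/√2)i|001⟩ + (1/√2)i|101⟩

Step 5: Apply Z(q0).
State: (1/√2)i|001⟩ - (1/√2)i|101⟩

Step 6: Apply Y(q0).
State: -1/√2|001⟩ - 1/√2|101⟩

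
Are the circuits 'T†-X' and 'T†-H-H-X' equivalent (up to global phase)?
Yes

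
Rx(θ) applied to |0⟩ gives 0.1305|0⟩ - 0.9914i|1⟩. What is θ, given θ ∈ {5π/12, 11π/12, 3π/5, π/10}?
11π/12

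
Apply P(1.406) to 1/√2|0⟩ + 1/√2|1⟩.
1/√2|0⟩ + (0.116 + 0.6975i)|1⟩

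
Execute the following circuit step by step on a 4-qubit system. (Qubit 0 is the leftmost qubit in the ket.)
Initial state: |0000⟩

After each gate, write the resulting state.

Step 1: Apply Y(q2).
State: i|0010⟩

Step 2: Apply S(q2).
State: -|0010⟩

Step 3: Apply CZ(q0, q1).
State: -|0010⟩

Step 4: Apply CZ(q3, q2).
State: -|0010⟩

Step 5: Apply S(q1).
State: -|0010⟩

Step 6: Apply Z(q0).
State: -|0010⟩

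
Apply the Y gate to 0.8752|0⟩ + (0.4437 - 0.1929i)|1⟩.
(-0.1929 - 0.4437i)|0⟩ + 0.8752i|1⟩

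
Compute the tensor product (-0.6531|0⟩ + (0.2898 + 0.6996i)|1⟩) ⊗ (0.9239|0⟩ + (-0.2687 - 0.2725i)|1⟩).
-0.6034|00⟩ + (0.1755 + 0.178i)|01⟩ + (0.2677 + 0.6464i)|10⟩ + (0.1128 - 0.267i)|11⟩

amp(|b₁b₂…⟩) = product of the factor amplitudes for bits b₁, b₂, …; only kets whose every factor amplitude is nonzero survive.
|00⟩: (-0.6531)(0.9239) = -0.6034
|01⟩: (-0.6531)(-0.2687 - 0.2725i) = (0.1755 + 0.178i)
|10⟩: (0.2898 + 0.6996i)(0.9239) = (0.2677 + 0.6464i)
|11⟩: (0.2898 + 0.6996i)(-0.2687 - 0.2725i) = (0.1128 - 0.267i)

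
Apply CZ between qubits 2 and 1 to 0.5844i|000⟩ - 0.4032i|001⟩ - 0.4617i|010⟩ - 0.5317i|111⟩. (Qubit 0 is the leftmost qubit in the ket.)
0.5844i|000⟩ - 0.4032i|001⟩ - 0.4617i|010⟩ + 0.5317i|111⟩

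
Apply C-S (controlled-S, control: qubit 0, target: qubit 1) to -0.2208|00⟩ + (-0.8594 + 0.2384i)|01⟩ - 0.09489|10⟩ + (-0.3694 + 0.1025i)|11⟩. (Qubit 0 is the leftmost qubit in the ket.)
-0.2208|00⟩ + (-0.8594 + 0.2384i)|01⟩ - 0.09489|10⟩ + (-0.1025 - 0.3694i)|11⟩

C-S leaves the control-|0⟩ kets |00⟩, |01⟩ unchanged and applies S to qubit 1 on the control-|1⟩ pair (|10⟩, |11⟩).
S = [[1, 0], [0, i]].
With a = amp(|10⟩) = -0.09489 and b = amp(|11⟩) = (-0.3694 + 0.1025i):
new amp(|10⟩) = (1)·a = -0.09489
new amp(|11⟩) = (i)·b = (-0.1025 - 0.3694i)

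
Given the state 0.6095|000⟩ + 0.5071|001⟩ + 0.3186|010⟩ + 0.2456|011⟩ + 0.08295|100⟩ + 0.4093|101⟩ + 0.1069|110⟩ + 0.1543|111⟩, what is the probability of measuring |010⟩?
0.1015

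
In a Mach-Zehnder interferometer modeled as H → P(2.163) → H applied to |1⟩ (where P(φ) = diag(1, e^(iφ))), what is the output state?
(0.7791 - 0.4149i)|0⟩ + (0.2209 + 0.4149i)|1⟩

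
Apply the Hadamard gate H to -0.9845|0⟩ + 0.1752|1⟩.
-0.5723|0⟩ - 0.82|1⟩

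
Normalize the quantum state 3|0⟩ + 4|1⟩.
0.6|0⟩ + 0.8|1⟩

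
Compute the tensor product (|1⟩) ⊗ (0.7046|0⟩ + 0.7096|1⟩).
0.7046|10⟩ + 0.7096|11⟩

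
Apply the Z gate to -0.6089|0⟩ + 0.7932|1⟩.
-0.6089|0⟩ - 0.7932|1⟩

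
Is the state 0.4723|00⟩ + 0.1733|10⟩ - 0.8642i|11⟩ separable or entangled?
Entangled

Writing the state as a|00⟩ + b|01⟩ + c|10⟩ + d|11⟩, it is a product state iff ad − bc = 0.
Here (a, b, c, d) = (0.4723, 0, 0.1733, -0.8642i): ad − bc = (0.4723)(-0.8642i) − (0)(0.1733) = -0.4082i ≠ 0, so the state is entangled.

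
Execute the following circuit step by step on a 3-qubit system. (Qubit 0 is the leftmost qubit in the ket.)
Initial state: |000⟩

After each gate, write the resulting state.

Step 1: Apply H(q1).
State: 1/√2|000⟩ + 1/√2|010⟩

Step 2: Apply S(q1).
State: 1/√2|000⟩ + (1/√2)i|010⟩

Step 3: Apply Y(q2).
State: (1/√2)i|001⟩ - 1/√2|011⟩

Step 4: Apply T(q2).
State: (-1/2 + (1/2)i)|001⟩ + (-1/2 - (1/2)i)|011⟩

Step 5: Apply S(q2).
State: (-1/2 - (1/2)i)|001⟩ + (1/2 - (1/2)i)|011⟩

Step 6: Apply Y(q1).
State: (-1/2 - (1/2)i)|001⟩ + (1/2 - (1/2)i)|011⟩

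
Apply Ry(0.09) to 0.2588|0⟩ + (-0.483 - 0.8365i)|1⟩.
(0.2803 + 0.03763i)|0⟩ + (-0.4709 - 0.8357i)|1⟩

Ry(0.09) = [[cos(θ/2), −sin(θ/2)], [sin(θ/2), cos(θ/2)]]; θ = 0.09, cos(θ/2) ≈ 0.998988, sin(θ/2) ≈ 0.0449848.
With a = amp(|0⟩) = 0.2588 and b = amp(|1⟩) = (-0.483 - 0.8365i):
new amp(|0⟩) = (0.998988)·a + (-0.0449848)·b = (0.2803 + 0.03763i)
new amp(|1⟩) = (0.0449848)·a + (0.998988)·b = (-0.4709 - 0.8357i)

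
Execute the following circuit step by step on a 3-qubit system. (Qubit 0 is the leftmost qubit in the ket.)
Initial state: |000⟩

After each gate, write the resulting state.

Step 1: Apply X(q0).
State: |100⟩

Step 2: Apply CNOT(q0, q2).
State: |101⟩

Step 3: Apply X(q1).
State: |111⟩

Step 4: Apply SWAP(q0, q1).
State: |111⟩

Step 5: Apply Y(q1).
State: -i|101⟩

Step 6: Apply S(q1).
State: -i|101⟩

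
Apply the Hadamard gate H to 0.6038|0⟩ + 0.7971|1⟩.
0.9906|0⟩ - 0.1367|1⟩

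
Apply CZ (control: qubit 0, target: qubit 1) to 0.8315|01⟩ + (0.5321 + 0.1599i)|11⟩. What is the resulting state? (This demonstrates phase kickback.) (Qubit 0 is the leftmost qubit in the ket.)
0.8315|01⟩ + (-0.5321 - 0.1599i)|11⟩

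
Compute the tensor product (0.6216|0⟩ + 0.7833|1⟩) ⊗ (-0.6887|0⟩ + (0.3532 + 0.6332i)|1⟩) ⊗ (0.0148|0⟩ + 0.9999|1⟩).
-0.006336|000⟩ - 0.4281|001⟩ + (0.003249 + 0.005825i)|010⟩ + (0.2195 + 0.3936i)|011⟩ - 0.007984|100⟩ - 0.5394|101⟩ + (0.004095 + 0.007341i)|110⟩ + (0.2766 + 0.4959i)|111⟩

amp(|b₁b₂…⟩) = product of the factor amplitudes for bits b₁, b₂, …; only kets whose every factor amplitude is nonzero survive.
|000⟩: (0.6216)(-0.6887)(0.0148) = -0.006336
|001⟩: (0.6216)(-0.6887)(0.9999) = -0.4281
|010⟩: (0.6216)(0.3532 + 0.6332i)(0.0148) = (0.003249 + 0.005825i)
|011⟩: (0.6216)(0.3532 + 0.6332i)(0.9999) = (0.2195 + 0.3936i)
|100⟩: (0.7833)(-0.6887)(0.0148) = -0.007984
|101⟩: (0.7833)(-0.6887)(0.9999) = -0.5394
|110⟩: (0.7833)(0.3532 + 0.6332i)(0.0148) = (0.004095 + 0.007341i)
|111⟩: (0.7833)(0.3532 + 0.6332i)(0.9999) = (0.2766 + 0.4959i)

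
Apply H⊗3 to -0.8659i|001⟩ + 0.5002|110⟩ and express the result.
(0.1768 - 0.3061i)|000⟩ + (0.1768 + 0.3061i)|001⟩ + (-0.1768 - 0.3061i)|010⟩ + (-0.1768 + 0.3061i)|011⟩ + (-0.1768 - 0.3061i)|100⟩ + (-0.1768 + 0.3061i)|101⟩ + (0.1768 - 0.3061i)|110⟩ + (0.1768 + 0.3061i)|111⟩

H⊗3 gives amp(|y⟩) = (1/2√2) Σ_x (−1)^(x·y) amp(|x⟩), where x·y is the number of positions in which both x and y have a 1.
|000⟩: (-0.8659i + 0.5002)/(2√2) = (0.1768 - 0.3061i)
|001⟩: (0.8659i + 0.5002)/(2√2) = (0.1768 + 0.3061i)
|010⟩: (-0.8659i - 0.5002)/(2√2) = (-0.1768 - 0.3061i)
|011⟩: (0.8659i - 0.5002)/(2√2) = (-0.1768 + 0.3061i)
|100⟩: (-0.8659i - 0.5002)/(2√2) = (-0.1768 - 0.3061i)
|101⟩: (0.8659i - 0.5002)/(2√2) = (-0.1768 + 0.3061i)
|110⟩: (-0.8659i + 0.5002)/(2√2) = (0.1768 - 0.3061i)
|111⟩: (0.8659i + 0.5002)/(2√2) = (0.1768 + 0.3061i)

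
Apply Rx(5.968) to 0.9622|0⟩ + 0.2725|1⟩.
(-0.9503 - 0.04277i)|0⟩ + (-0.2691 - 0.151i)|1⟩

Rx(5.968) = [[cos(θ/2), −i·sin(θ/2)], [−i·sin(θ/2), cos(θ/2)]]; θ = 5.968, cos(θ/2) ≈ -0.987608, sin(θ/2) ≈ 0.156941.
With a = amp(|0⟩) = 0.9622 and b = amp(|1⟩) = 0.2725:
new amp(|0⟩) = (-0.987608)·a + (-0.156941i)·b = (-0.9503 - 0.04277i)
new amp(|1⟩) = (-0.156941i)·a + (-0.987608)·b = (-0.2691 - 0.151i)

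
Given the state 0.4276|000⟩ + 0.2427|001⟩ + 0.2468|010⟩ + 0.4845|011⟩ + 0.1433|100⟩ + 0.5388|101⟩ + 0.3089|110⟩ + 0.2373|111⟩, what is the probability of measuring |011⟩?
0.2347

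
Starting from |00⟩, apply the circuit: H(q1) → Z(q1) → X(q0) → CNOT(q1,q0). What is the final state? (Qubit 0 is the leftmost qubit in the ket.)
-1/√2|01⟩ + 1/√2|10⟩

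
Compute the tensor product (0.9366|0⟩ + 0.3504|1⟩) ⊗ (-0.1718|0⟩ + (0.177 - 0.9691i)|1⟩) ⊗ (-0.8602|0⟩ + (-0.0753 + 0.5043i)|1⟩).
0.1384|000⟩ + (0.01212 - 0.08115i)|001⟩ + (-0.1426 + 0.7808i)|010⟩ + (0.4452 + 0.1519i)|011⟩ + 0.05178|100⟩ + (0.004533 - 0.03036i)|101⟩ + (-0.05335 + 0.2921i)|110⟩ + (0.1666 + 0.05685i)|111⟩

amp(|b₁b₂…⟩) = product of the factor amplitudes for bits b₁, b₂, …; only kets whose every factor amplitude is nonzero survive.
|000⟩: (0.9366)(-0.1718)(-0.8602) = 0.1384
|001⟩: (0.9366)(-0.1718)(-0.0753 + 0.5043i) = (0.01212 - 0.08115i)
|010⟩: (0.9366)(0.177 - 0.9691i)(-0.8602) = (-0.1426 + 0.7808i)
|011⟩: (0.9366)(0.177 - 0.9691i)(-0.0753 + 0.5043i) = (0.4452 + 0.1519i)
|100⟩: (0.3504)(-0.1718)(-0.8602) = 0.05178
|101⟩: (0.3504)(-0.1718)(-0.0753 + 0.5043i) = (0.004533 - 0.03036i)
|110⟩: (0.3504)(0.177 - 0.9691i)(-0.8602) = (-0.05335 + 0.2921i)
|111⟩: (0.3504)(0.177 - 0.9691i)(-0.0753 + 0.5043i) = (0.1666 + 0.05685i)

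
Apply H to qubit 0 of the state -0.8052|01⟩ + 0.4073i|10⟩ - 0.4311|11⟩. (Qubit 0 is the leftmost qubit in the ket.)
0.288i|00⟩ - 0.8742|01⟩ - 0.288i|10⟩ - 0.2645|11⟩

H on qubit 0 mixes each pair of kets that differ only in qubit 0: amplitudes (a, b) of (|…0…⟩, |…1…⟩) become ((a + b)/√2, (a − b)/√2). Kets absent from the input have amplitude 0.
(|00⟩, |10⟩): (a, b) = (0, 0.4073i) → (0.288i, -0.288i)
(|01⟩, |11⟩): (a, b) = (-0.8052, -0.4311) → (-0.8742, -0.2645)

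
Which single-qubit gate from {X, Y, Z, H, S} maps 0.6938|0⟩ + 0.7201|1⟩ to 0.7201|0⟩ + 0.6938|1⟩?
X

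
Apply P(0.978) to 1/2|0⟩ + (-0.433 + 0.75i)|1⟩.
1/2|0⟩ + (-0.8639 + 0.05989i)|1⟩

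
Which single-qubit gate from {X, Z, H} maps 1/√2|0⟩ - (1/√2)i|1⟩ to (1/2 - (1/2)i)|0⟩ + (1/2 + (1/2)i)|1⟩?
H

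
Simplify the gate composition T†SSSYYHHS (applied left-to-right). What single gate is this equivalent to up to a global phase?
T†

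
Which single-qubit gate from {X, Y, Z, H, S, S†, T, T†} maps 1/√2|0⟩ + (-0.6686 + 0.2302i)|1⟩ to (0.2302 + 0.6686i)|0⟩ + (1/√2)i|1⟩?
Y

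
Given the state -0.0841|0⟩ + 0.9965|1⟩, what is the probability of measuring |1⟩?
0.993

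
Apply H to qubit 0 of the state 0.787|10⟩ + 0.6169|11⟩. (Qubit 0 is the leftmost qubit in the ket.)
0.5565|00⟩ + 0.4362|01⟩ - 0.5565|10⟩ - 0.4362|11⟩

H on qubit 0 mixes each pair of kets that differ only in qubit 0: amplitudes (a, b) of (|…0…⟩, |…1…⟩) become ((a + b)/√2, (a − b)/√2). Kets absent from the input have amplitude 0.
(|00⟩, |10⟩): (a, b) = (0, 0.787) → (0.5565, -0.5565)
(|01⟩, |11⟩): (a, b) = (0, 0.6169) → (0.4362, -0.4362)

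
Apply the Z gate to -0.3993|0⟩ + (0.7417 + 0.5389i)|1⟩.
-0.3993|0⟩ + (-0.7417 - 0.5389i)|1⟩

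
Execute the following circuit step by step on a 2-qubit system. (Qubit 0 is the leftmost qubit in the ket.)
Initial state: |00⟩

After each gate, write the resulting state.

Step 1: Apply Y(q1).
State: i|01⟩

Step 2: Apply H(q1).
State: (1/√2)i|00⟩ - (1/√2)i|01⟩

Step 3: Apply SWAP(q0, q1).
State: (1/√2)i|00⟩ - (1/√2)i|10⟩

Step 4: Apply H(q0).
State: i|10⟩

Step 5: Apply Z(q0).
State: -i|10⟩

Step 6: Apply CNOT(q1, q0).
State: -i|10⟩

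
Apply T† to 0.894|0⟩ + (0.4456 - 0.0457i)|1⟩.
0.894|0⟩ + (0.2828 - 0.3474i)|1⟩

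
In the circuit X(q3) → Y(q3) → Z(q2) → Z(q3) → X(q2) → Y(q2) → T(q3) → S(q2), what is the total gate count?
8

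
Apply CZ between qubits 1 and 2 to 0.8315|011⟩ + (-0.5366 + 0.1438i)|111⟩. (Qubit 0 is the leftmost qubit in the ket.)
-0.8315|011⟩ + (0.5366 - 0.1438i)|111⟩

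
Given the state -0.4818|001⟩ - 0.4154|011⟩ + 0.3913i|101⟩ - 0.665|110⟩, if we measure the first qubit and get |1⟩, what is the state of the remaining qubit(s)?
0.5071i|01⟩ - 0.8619|10⟩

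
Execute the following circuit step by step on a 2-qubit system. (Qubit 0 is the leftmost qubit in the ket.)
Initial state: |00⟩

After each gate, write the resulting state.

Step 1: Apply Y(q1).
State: i|01⟩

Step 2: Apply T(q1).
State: (-1/√2 + (1/√2)i)|01⟩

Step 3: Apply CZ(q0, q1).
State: (-1/√2 + (1/√2)i)|01⟩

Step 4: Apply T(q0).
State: (-1/√2 + (1/√2)i)|01⟩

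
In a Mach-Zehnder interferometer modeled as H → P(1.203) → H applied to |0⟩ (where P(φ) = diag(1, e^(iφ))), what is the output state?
(0.6798 + 0.4666i)|0⟩ + (0.3202 - 0.4666i)|1⟩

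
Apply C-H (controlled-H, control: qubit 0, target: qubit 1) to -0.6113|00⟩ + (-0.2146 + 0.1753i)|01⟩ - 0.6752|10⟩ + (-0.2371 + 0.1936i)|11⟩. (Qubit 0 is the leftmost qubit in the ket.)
-0.6113|00⟩ + (-0.2146 + 0.1753i)|01⟩ + (-0.6451 + 0.1369i)|10⟩ + (-0.3098 - 0.1369i)|11⟩

C-H leaves the control-|0⟩ kets |00⟩, |01⟩ unchanged and applies H to qubit 1 on the control-|1⟩ pair (|10⟩, |11⟩).
H = [[1/√2, 1/√2], [1/√2, -1/√2]].
With a = amp(|10⟩) = -0.6752 and b = amp(|11⟩) = (-0.2371 + 0.1936i):
new amp(|10⟩) = (1/√2)·a + (1/√2)·b = (-0.6451 + 0.1369i)
new amp(|11⟩) = (1/√2)·a + (-1/√2)·b = (-0.3098 - 0.1369i)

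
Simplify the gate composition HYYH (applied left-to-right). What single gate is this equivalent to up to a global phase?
I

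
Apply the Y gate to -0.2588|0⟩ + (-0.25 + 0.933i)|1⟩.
(0.933 + 0.25i)|0⟩ - 0.2588i|1⟩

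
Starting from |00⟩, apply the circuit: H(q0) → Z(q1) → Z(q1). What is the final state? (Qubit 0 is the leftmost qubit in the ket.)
1/√2|00⟩ + 1/√2|10⟩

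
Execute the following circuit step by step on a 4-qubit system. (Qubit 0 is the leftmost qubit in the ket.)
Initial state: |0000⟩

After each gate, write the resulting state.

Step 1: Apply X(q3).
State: |0001⟩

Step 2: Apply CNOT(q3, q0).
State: |1001⟩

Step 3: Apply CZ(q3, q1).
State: |1001⟩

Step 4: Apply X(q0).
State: |0001⟩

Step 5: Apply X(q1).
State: |0101⟩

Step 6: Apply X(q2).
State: |0111⟩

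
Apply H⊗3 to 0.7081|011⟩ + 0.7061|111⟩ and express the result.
0.5|000⟩ - 0.5|001⟩ - 0.5|010⟩ + 0.5|011⟩ + 0.0007071|100⟩ - 0.0007071|101⟩ - 0.0007071|110⟩ + 0.0007071|111⟩

H⊗3 gives amp(|y⟩) = (1/2√2) Σ_x (−1)^(x·y) amp(|x⟩), where x·y is the number of positions in which both x and y have a 1.
|000⟩: (0.7081 + 0.7061)/(2√2) = 0.5
|001⟩: (-0.7081 - 0.7061)/(2√2) = -0.5
|010⟩: (-0.7081 - 0.7061)/(2√2) = -0.5
|011⟩: (0.7081 + 0.7061)/(2√2) = 0.5
|100⟩: (0.7081 - 0.7061)/(2√2) = 0.0007071
|101⟩: (-0.7081 + 0.7061)/(2√2) = -0.0007071
|110⟩: (-0.7081 + 0.7061)/(2√2) = -0.0007071
|111⟩: (0.7081 - 0.7061)/(2√2) = 0.0007071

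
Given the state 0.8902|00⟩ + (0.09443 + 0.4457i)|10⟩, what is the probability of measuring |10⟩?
0.2076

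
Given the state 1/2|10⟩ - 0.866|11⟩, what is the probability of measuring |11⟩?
0.75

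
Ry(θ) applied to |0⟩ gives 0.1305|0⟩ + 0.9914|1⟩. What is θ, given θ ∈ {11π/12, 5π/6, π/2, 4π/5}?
11π/12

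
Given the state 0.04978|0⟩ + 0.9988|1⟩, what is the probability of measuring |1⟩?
0.9976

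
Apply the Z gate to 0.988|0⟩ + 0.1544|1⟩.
0.988|0⟩ - 0.1544|1⟩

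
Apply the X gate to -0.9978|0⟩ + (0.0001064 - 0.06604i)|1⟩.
(0.0001064 - 0.06604i)|0⟩ - 0.9978|1⟩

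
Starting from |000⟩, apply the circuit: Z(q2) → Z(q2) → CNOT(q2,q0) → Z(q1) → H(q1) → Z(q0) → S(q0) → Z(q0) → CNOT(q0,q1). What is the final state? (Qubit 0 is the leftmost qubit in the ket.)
1/√2|000⟩ + 1/√2|010⟩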